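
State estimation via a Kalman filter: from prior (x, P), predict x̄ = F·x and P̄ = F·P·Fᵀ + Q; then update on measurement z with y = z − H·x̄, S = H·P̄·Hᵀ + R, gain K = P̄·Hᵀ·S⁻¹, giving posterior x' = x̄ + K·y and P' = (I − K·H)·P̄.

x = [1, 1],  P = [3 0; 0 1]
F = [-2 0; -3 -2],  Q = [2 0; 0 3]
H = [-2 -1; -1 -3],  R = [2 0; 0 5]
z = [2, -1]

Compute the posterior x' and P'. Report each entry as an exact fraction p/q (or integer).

x' = [-2307/2738, 715/2738]
P' = [909/1369 -563/1369; -563/1369 921/1369]

x̄ = F·x = [-2, -5]
P̄ = F·P·Fᵀ + Q = [14 18; 18 34]
y = z − H·x̄ = [-7, -18]
S = H·P̄·Hᵀ + R = [164 256; 256 433]
K = P̄·Hᵀ·S⁻¹ = [-1255/2738 156/1369; 205/2738 -440/1369]
x' = x̄ + K·y = [-2307/2738, 715/2738]
P' = (I − K·H)·P̄ = [909/1369 -563/1369; -563/1369 921/1369]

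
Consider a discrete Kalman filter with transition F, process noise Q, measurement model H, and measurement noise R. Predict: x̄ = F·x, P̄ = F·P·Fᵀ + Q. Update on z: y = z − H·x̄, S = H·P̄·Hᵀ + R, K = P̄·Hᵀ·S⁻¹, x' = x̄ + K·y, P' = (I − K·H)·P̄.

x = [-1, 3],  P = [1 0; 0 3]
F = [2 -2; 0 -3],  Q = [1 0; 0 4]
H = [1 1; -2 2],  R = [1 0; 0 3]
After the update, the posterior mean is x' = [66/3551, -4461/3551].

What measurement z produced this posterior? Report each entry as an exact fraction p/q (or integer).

x̄ = F·x = [-8, -9]
P̄ = F·P·Fᵀ + Q = [17 18; 18 31]
S = H·P̄·Hᵀ + R = [85 28; 28 51]
K = P̄·Hᵀ·S⁻¹ = [1729/3551 -810/3551; 1771/3551 838/3551]
x' − x̄ = [28474/3551, 27498/3551] = K·y
y = (KᵀK)⁻¹·Kᵀ·(x' − x̄) = [16, -1]
z = y + H·x̄ = [16, -1] + [-17, -2] = [-1, -3]

z = [-1, -3]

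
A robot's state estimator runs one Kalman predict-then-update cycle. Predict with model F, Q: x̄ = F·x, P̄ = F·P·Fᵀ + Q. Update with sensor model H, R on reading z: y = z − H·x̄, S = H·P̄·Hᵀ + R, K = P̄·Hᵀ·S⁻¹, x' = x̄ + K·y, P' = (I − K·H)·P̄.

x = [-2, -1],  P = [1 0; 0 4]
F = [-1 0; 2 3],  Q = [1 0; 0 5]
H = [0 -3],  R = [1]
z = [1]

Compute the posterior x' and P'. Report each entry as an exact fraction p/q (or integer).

x̄ = F·x = [2, -7]
P̄ = F·P·Fᵀ + Q = [2 -2; -2 45]
y = z − H·x̄ = [-20]
S = H·P̄·Hᵀ + R = [406]
K = P̄·Hᵀ·S⁻¹ = [3/203; -135/406]
x' = x̄ + K·y = [346/203, -71/203]
P' = (I − K·H)·P̄ = [388/203 -1/203; -1/203 45/406]

x' = [346/203, -71/203]
P' = [388/203 -1/203; -1/203 45/406]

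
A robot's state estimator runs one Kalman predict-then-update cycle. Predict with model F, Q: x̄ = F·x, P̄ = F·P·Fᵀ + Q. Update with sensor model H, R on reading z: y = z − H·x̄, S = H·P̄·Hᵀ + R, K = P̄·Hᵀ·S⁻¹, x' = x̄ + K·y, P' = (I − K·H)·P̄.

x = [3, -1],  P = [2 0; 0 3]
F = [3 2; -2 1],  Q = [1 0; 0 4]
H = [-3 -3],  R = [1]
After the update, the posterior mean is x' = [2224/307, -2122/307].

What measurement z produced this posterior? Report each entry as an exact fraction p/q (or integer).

x̄ = F·x = [7, -7]
P̄ = F·P·Fᵀ + Q = [31 -6; -6 15]
S = H·P̄·Hᵀ + R = [307]
K = P̄·Hᵀ·S⁻¹ = [-75/307; -27/307]
x' − x̄ = [75/307, 27/307] = K·y
y = (KᵀK)⁻¹·Kᵀ·(x' − x̄) = [-1]
z = y + H·x̄ = [-1] + [0] = [-1]

z = [-1]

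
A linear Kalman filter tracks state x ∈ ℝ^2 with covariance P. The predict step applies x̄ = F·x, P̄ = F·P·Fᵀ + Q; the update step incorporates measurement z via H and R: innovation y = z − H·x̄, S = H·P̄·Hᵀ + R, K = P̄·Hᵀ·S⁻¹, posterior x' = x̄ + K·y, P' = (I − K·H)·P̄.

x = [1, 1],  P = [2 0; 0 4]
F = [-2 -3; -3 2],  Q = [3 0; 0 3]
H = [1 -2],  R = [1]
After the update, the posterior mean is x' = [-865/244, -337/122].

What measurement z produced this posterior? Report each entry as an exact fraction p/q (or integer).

x̄ = F·x = [-5, -1]
P̄ = F·P·Fᵀ + Q = [47 -12; -12 37]
S = H·P̄·Hᵀ + R = [244]
K = P̄·Hᵀ·S⁻¹ = [71/244; -43/122]
x' − x̄ = [355/244, -215/122] = K·y
y = (KᵀK)⁻¹·Kᵀ·(x' − x̄) = [5]
z = y + H·x̄ = [5] + [-3] = [2]

z = [2]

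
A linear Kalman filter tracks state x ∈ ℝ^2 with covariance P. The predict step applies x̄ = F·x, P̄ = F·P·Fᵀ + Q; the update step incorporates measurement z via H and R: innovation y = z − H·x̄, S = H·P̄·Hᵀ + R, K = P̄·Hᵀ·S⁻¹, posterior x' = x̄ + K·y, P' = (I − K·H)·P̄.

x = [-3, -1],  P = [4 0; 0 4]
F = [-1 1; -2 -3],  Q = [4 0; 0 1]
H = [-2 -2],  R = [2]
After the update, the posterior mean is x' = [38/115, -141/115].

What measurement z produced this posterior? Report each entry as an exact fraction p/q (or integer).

z = [2]

x̄ = F·x = [2, 9]
P̄ = F·P·Fᵀ + Q = [12 -4; -4 53]
S = H·P̄·Hᵀ + R = [230]
K = P̄·Hᵀ·S⁻¹ = [-8/115; -49/115]
x' − x̄ = [-192/115, -1176/115] = K·y
y = (KᵀK)⁻¹·Kᵀ·(x' − x̄) = [24]
z = y + H·x̄ = [24] + [-22] = [2]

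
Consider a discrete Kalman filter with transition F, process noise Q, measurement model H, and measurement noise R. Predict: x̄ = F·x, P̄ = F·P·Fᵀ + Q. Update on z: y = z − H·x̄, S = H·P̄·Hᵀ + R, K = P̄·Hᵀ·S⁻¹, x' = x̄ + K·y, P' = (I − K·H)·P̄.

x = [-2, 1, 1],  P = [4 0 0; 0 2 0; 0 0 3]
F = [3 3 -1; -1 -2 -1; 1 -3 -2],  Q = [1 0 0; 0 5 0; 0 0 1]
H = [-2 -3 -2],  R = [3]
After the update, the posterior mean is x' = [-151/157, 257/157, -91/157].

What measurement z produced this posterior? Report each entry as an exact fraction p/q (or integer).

x̄ = F·x = [-4, -1, -7]
P̄ = F·P·Fᵀ + Q = [58 -21 0; -21 20 14; 0 14 35]
S = H·P̄·Hᵀ + R = [471]
K = P̄·Hᵀ·S⁻¹ = [-53/471; -46/471; -112/471]
x' − x̄ = [477/157, 414/157, 1008/157] = K·y
y = (KᵀK)⁻¹·Kᵀ·(x' − x̄) = [-27]
z = y + H·x̄ = [-27] + [25] = [-2]

z = [-2]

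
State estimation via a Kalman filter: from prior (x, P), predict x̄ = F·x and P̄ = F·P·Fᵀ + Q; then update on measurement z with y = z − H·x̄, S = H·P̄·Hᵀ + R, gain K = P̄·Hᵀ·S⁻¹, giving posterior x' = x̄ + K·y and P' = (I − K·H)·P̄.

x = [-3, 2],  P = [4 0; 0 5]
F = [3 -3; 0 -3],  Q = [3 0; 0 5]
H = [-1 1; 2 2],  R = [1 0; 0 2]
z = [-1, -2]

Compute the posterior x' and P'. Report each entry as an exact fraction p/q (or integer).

x̄ = F·x = [-15, -6]
P̄ = F·P·Fᵀ + Q = [84 45; 45 50]
y = z − H·x̄ = [-10, 40]
S = H·P̄·Hᵀ + R = [45 -68; -68 898]
K = P̄·Hᵀ·S⁻¹ = [-8739/17893 4479/17893; 8705/17893 4445/17893]
x' = x̄ + K·y = [-1845/17893, -16608/17893]
P' = (I − K·H)·P̄ = [6609/17893 -2130/17893; -2130/17893 6575/17893]

x' = [-1845/17893, -16608/17893]
P' = [6609/17893 -2130/17893; -2130/17893 6575/17893]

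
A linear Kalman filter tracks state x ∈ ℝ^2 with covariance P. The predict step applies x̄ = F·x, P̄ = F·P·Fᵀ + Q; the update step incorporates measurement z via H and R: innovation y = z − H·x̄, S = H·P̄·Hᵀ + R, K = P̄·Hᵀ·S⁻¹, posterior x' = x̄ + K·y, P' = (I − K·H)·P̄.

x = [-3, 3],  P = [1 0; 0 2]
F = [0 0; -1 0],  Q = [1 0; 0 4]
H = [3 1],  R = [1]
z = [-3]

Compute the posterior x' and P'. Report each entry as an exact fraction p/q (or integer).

x̄ = F·x = [0, 3]
P̄ = F·P·Fᵀ + Q = [1 0; 0 5]
y = z − H·x̄ = [-6]
S = H·P̄·Hᵀ + R = [15]
K = P̄·Hᵀ·S⁻¹ = [1/5; 1/3]
x' = x̄ + K·y = [-6/5, 1]
P' = (I − K·H)·P̄ = [2/5 -1; -1 10/3]

x' = [-6/5, 1]
P' = [2/5 -1; -1 10/3]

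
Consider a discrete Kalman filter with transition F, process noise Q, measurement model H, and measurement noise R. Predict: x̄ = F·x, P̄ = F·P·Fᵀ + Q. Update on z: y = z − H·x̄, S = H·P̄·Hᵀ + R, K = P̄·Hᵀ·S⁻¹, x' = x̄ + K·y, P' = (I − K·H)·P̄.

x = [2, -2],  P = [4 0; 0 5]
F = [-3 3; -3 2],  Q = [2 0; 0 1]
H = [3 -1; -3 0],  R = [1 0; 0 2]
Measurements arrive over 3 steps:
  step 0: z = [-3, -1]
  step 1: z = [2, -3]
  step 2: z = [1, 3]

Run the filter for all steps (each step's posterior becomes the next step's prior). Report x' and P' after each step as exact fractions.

step 0: x̄ = F·x = [-12, -10]
step 0: P̄ = F·P·Fᵀ + Q = [83 66; 66 57]
step 0: y = z − H·x̄ = [23, -37]
step 0: S = H·P̄·Hᵀ + R = [409 -549; -549 749]
step 0: K = P̄·Hᵀ·S⁻¹ = [183/2470 -687/2470; -3093/4940 -3573/4940]
step 0: x' = x̄ + K·y = [-6/1235, 5831/2470]
step 0: P' = (I − K·H)·P̄ = [229/1235 1191/2470; 1191/2470 10239/4940]
step 1: x̄ = F·x = [17529/2470, 5849/1235]
step 1: P̄ = F·P·Fᵀ + Q = [67399/4940 8487/1235; 8487/1235 6389/1235]
step 1: y = z − H·x̄ = [-35949/2470, 45177/2470]
step 1: S = H·P̄·Hᵀ + R = [433399/4940 -504747/4940; -504747/4940 616471/4940]
step 1: K = P̄·Hᵀ·S⁻¹ = [9897/73877 -274170/1255909; -52109/147754 -1140273/2511818]
step 1: x' = x̄ + K·y = [1449501/1255909, 1966531/1255909]
step 1: P' = (I − K·H)·P̄ = [182780/1255909 380091/1255909; 380091/1255909 3166399/2511818]
step 2: x̄ = F·x = [1551090/1255909, -415441/1255909]
step 2: P̄ = F·P·Fᵀ + Q = [23127991/2511818 5442852/1255909; 5442852/1255909 4672635/1255909]
step 2: y = z − H·x̄ = [-3812802/1255909, 8420997/1255909]
step 2: S = H·P̄·Hᵀ + R = [154694783/2511818 -175494807/2511818; -175494807/2511818 213175555/2511818]
step 2: K = P̄·Hᵀ·S⁻¹ = [58498269/433693631 -92999616/433693631; -303222093/867387262 -382502889/867387262]
step 2: x' = x̄ + K·y = [-265539900/433693631, -1931093821/867387262]
step 2: P' = (I − K·H)·P̄ = [61999744/433693631 127500963/433693631; 127500963/433693631 1068227871/867387262]

step 0: x' = [-6/1235, 5831/2470], P' = [229/1235 1191/2470; 1191/2470 10239/4940]
step 1: x' = [1449501/1255909, 1966531/1255909], P' = [182780/1255909 380091/1255909; 380091/1255909 3166399/2511818]
step 2: x' = [-265539900/433693631, -1931093821/867387262], P' = [61999744/433693631 127500963/433693631; 127500963/433693631 1068227871/867387262]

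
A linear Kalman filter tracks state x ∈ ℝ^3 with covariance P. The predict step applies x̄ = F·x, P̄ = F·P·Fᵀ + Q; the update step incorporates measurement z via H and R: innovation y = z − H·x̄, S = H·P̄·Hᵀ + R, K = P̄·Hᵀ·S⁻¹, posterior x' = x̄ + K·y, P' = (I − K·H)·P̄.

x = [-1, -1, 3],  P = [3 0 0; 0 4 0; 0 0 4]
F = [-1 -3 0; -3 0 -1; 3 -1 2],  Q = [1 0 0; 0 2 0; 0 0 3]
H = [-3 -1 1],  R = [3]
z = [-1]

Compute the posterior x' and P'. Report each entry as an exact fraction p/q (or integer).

x̄ = F·x = [4, 0, 4]
P̄ = F·P·Fᵀ + Q = [40 9 3; 9 33 -35; 3 -35 50]
y = z − H·x̄ = [7]
S = H·P̄·Hᵀ + R = [552]
K = P̄·Hᵀ·S⁻¹ = [-21/92; -95/552; 19/138]
x' = x̄ + K·y = [221/92, -665/552, 685/138]
P' = (I − K·H)·P̄ = [517/46 -1167/92 468/23; -1167/92 9191/552 -3025/138; 468/23 -3025/138 2728/69]

x' = [221/92, -665/552, 685/138]
P' = [517/46 -1167/92 468/23; -1167/92 9191/552 -3025/138; 468/23 -3025/138 2728/69]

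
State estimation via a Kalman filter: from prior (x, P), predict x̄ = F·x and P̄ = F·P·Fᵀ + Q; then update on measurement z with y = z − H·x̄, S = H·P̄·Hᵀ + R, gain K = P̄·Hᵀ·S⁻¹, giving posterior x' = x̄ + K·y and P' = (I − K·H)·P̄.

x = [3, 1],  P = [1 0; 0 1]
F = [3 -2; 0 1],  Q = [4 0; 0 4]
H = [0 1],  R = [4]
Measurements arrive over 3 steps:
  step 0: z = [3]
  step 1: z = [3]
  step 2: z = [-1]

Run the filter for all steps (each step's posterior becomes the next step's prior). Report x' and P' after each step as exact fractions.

step 0: x̄ = F·x = [7, 1]
step 0: P̄ = F·P·Fᵀ + Q = [17 -2; -2 5]
step 0: y = z − H·x̄ = [2]
step 0: S = H·P̄·Hᵀ + R = [9]
step 0: K = P̄·Hᵀ·S⁻¹ = [-2/9; 5/9]
step 0: x' = x̄ + K·y = [59/9, 19/9]
step 0: P' = (I − K·H)·P̄ = [149/9 -8/9; -8/9 20/9]
step 1: x̄ = F·x = [139/9, 19/9]
step 1: P̄ = F·P·Fᵀ + Q = [1553/9 -64/9; -64/9 56/9]
step 1: y = z − H·x̄ = [8/9]
step 1: S = H·P̄·Hᵀ + R = [92/9]
step 1: K = P̄·Hᵀ·S⁻¹ = [-16/23; 14/23]
step 1: x' = x̄ + K·y = [341/23, 61/23]
step 1: P' = (I − K·H)·P̄ = [3855/23 -64/23; -64/23 56/23]
step 2: x̄ = F·x = [901/23, 61/23]
step 2: P̄ = F·P·Fᵀ + Q = [35779/23 -304/23; -304/23 148/23]
step 2: y = z − H·x̄ = [-84/23]
step 2: S = H·P̄·Hᵀ + R = [240/23]
step 2: K = P̄·Hᵀ·S⁻¹ = [-19/15; 37/60]
step 2: x' = x̄ + K·y = [219/5, 2/5]
step 2: P' = (I − K·H)·P̄ = [23083/15 -76/15; -76/15 37/15]

step 0: x' = [59/9, 19/9], P' = [149/9 -8/9; -8/9 20/9]
step 1: x' = [341/23, 61/23], P' = [3855/23 -64/23; -64/23 56/23]
step 2: x' = [219/5, 2/5], P' = [23083/15 -76/15; -76/15 37/15]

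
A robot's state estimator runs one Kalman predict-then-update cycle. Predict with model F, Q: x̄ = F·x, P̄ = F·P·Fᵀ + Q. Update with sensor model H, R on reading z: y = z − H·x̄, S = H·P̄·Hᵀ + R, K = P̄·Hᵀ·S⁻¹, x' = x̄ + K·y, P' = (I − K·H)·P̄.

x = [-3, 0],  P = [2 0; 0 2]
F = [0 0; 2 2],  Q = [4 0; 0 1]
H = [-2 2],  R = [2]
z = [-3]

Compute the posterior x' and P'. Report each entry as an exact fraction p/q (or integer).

x' = [-36/43, -105/43]
P' = [140/43 136/43; 136/43 153/43]

x̄ = F·x = [0, -6]
P̄ = F·P·Fᵀ + Q = [4 0; 0 17]
y = z − H·x̄ = [9]
S = H·P̄·Hᵀ + R = [86]
K = P̄·Hᵀ·S⁻¹ = [-4/43; 17/43]
x' = x̄ + K·y = [-36/43, -105/43]
P' = (I − K·H)·P̄ = [140/43 136/43; 136/43 153/43]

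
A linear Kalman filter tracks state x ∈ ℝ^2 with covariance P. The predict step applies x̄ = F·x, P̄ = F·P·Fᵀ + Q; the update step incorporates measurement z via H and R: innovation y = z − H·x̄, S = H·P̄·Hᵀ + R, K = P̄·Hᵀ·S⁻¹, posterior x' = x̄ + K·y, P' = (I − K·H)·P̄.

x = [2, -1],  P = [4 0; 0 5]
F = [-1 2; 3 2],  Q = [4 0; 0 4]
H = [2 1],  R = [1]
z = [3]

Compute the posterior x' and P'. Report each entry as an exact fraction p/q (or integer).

x̄ = F·x = [-4, 4]
P̄ = F·P·Fᵀ + Q = [28 8; 8 60]
y = z − H·x̄ = [7]
S = H·P̄·Hᵀ + R = [205]
K = P̄·Hᵀ·S⁻¹ = [64/205; 76/205]
x' = x̄ + K·y = [-372/205, 1352/205]
P' = (I − K·H)·P̄ = [1644/205 -3224/205; -3224/205 6524/205]

x' = [-372/205, 1352/205]
P' = [1644/205 -3224/205; -3224/205 6524/205]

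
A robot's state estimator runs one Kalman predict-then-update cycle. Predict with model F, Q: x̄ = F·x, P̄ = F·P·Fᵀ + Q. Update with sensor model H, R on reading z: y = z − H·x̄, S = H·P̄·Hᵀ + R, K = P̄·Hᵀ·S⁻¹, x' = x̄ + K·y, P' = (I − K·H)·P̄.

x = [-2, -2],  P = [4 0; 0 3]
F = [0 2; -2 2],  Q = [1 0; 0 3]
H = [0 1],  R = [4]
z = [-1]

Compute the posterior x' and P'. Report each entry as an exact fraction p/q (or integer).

x̄ = F·x = [-4, 0]
P̄ = F·P·Fᵀ + Q = [13 12; 12 31]
y = z − H·x̄ = [-1]
S = H·P̄·Hᵀ + R = [35]
K = P̄·Hᵀ·S⁻¹ = [12/35; 31/35]
x' = x̄ + K·y = [-152/35, -31/35]
P' = (I − K·H)·P̄ = [311/35 48/35; 48/35 124/35]

x' = [-152/35, -31/35]
P' = [311/35 48/35; 48/35 124/35]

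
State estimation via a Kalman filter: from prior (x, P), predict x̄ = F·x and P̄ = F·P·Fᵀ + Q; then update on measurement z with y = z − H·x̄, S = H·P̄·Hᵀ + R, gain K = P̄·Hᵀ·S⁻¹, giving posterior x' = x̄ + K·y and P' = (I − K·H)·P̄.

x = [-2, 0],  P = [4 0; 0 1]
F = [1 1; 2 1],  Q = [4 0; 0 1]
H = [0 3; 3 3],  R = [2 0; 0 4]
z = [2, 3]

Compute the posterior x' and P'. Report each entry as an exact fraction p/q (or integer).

x̄ = F·x = [-2, -4]
P̄ = F·P·Fᵀ + Q = [9 9; 9 18]
y = z − H·x̄ = [14, 21]
S = H·P̄·Hᵀ + R = [164 243; 243 409]
K = P̄·Hᵀ·S⁻¹ = [-2079/8027 2295/8027; 2403/8027 162/8027]
x' = x̄ + K·y = [3035/8027, 4936/8027]
P' = (I − K·H)·P̄ = [4446/8027 -1386/8027; -1386/8027 1602/8027]

x' = [3035/8027, 4936/8027]
P' = [4446/8027 -1386/8027; -1386/8027 1602/8027]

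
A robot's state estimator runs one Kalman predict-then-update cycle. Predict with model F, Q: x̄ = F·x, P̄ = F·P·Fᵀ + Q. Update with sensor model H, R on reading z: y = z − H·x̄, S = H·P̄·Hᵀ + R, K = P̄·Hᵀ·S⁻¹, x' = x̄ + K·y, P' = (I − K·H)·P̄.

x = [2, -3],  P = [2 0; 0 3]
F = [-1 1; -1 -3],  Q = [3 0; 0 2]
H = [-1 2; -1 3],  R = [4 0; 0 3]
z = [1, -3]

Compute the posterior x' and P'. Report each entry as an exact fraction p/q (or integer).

x' = [-2093/669, -3466/2007]
P' = [1072/223 1166/669; 1166/669 1765/2007]

x̄ = F·x = [-5, 7]
P̄ = F·P·Fᵀ + Q = [8 -7; -7 31]
y = z − H·x̄ = [-18, -29]
S = H·P̄·Hᵀ + R = [164 229; 229 332]
K = P̄·Hᵀ·S⁻¹ = [-221/669 94/669; 8/2007 599/2007]
x' = x̄ + K·y = [-2093/669, -3466/2007]
P' = (I − K·H)·P̄ = [1072/223 1166/669; 1166/669 1765/2007]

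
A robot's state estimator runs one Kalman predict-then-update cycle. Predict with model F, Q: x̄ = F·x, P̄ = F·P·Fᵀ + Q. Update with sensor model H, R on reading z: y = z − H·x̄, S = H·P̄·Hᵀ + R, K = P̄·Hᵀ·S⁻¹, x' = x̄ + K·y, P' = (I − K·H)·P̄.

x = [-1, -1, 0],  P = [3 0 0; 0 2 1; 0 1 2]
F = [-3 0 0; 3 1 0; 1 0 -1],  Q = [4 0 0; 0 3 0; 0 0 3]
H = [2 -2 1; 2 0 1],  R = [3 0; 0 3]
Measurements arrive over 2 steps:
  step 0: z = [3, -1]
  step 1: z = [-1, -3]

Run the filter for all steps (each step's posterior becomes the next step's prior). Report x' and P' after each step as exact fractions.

step 0: x' = [-257/5345, -9604/5345, -3073/5345], P' = [10041/5345 1557/5345 -15081/5345; 1557/5345 6024/5345 2208/5345; -15081/5345 2208/5345 32496/5345]
step 1: x' = [-276721/149405, -818563/1045835, 160218/149405], P' = [1708821/747025 60744/747025 -2874558/747025; 60744/747025 6059412/5229175 642513/747025; -2874558/747025 642513/747025 6390234/747025]

step 0: x̄ = F·x = [3, -4, -1]
step 0: P̄ = F·P·Fᵀ + Q = [31 -27 -9; -27 32 8; -9 8 8]
step 0: y = z − H·x̄ = [-10, -6]
step 0: S = H·P̄·Hᵀ + R = [411 188; 188 99]
step 0: K = P̄·Hᵀ·S⁻¹ = [629/5345 1667/5345; -2242/5345 1774/5345; -694/5345 778/5345]
step 0: x' = x̄ + K·y = [-257/5345, -9604/5345, -3073/5345]
step 0: P' = (I − K·H)·P̄ = [10041/5345 1557/5345 -15081/5345; 1557/5345 6024/5345 2208/5345; -15081/5345 2208/5345 32496/5345]
step 1: x̄ = F·x = [771/5345, -2075/1069, 2816/5345]
step 1: P̄ = F·P·Fᵀ + Q = [111749/5345 -19008/1069 -75366/5345; -19008/1069 24354/1069 14943/1069; -75366/5345 14943/1069 88734/5345]
step 1: y = z − H·x̄ = [-30453/5345, -20393/5345]
step 1: S = H·P̄·Hᵀ + R = [1198841/5345 464996/5345; 464996/5345 250301/5345]
step 1: K = P̄·Hᵀ·S⁻¹ = [140532/747025 181028/747025; -2256939/5229175 254667/747025; -214636/747025 213706/747025]
step 1: x' = x̄ + K·y = [-276721/149405, -818563/1045835, 160218/149405]
step 1: P' = (I − K·H)·P̄ = [1708821/747025 60744/747025 -2874558/747025; 60744/747025 6059412/5229175 642513/747025; -2874558/747025 642513/747025 6390234/747025]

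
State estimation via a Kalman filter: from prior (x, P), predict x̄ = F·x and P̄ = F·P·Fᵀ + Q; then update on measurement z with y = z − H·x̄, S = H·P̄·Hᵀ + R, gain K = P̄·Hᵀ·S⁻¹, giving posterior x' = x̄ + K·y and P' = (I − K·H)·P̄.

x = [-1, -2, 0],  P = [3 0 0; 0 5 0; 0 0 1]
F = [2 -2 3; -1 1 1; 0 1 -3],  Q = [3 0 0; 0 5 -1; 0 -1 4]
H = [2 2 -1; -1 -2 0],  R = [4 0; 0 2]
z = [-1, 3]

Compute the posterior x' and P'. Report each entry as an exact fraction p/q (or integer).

x' = [3823/4211, -7977/4211, -4101/4211]
P' = [27334/4211 -16394/4211 11656/4211; -16394/4211 11444/4211 -5120/4211; 11656/4211 -5120/4211 18228/4211]

x̄ = F·x = [2, -1, -2]
P̄ = F·P·Fᵀ + Q = [44 -13 -19; -13 14 1; -19 1 18]
y = z − H·x̄ = [-5, 3]
S = H·P̄·Hᵀ + R = [222 -83; -83 50]
K = P̄·Hᵀ·S⁻¹ = [2556/4211 2727/4211; -1195/4211 -3247/4211; -1289/4211 -708/4211]
x' = x̄ + K·y = [3823/4211, -7977/4211, -4101/4211]
P' = (I − K·H)·P̄ = [27334/4211 -16394/4211 11656/4211; -16394/4211 11444/4211 -5120/4211; 11656/4211 -5120/4211 18228/4211]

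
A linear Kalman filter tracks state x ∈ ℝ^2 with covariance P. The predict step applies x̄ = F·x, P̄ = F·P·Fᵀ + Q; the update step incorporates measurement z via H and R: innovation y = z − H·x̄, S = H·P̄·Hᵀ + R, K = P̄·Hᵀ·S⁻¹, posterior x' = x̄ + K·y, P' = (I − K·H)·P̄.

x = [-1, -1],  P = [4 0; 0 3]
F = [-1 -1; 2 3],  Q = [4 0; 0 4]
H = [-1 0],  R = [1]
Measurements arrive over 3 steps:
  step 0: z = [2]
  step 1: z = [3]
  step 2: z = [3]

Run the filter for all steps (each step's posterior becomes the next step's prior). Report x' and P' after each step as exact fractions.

step 0: x̄ = F·x = [2, -5]
step 0: P̄ = F·P·Fᵀ + Q = [11 -17; -17 47]
step 0: y = z − H·x̄ = [4]
step 0: S = H·P̄·Hᵀ + R = [12]
step 0: K = P̄·Hᵀ·S⁻¹ = [-11/12; 17/12]
step 0: x' = x̄ + K·y = [-5/3, 2/3]
step 0: P' = (I − K·H)·P̄ = [11/12 -17/12; -17/12 275/12]
step 1: x̄ = F·x = [1, -4/3]
step 1: P̄ = F·P·Fᵀ + Q = [25 -127/2; -127/2 2363/12]
step 1: y = z − H·x̄ = [4]
step 1: S = H·P̄·Hᵀ + R = [26]
step 1: K = P̄·Hᵀ·S⁻¹ = [-25/26; 127/52]
step 1: x' = x̄ + K·y = [-37/13, 329/39]
step 1: P' = (I − K·H)·P̄ = [25/26 -127/52; -127/52 13051/312]
step 2: x̄ = F·x = [-218/39, 255/13]
step 2: P̄ = F·P·Fᵀ + Q = [13075/312 -11981/104; -11981/104 36921/104]
step 2: y = z − H·x̄ = [-101/39]
step 2: S = H·P̄·Hᵀ + R = [13387/312]
step 2: K = P̄·Hᵀ·S⁻¹ = [-13075/13387; 35943/13387]
step 2: x' = x̄ + K·y = [-40969/13387, 169508/13387]
step 2: P' = (I − K·H)·P̄ = [13075/13387 -35943/13387; -35943/13387 611811/13387]

step 0: x' = [-5/3, 2/3], P' = [11/12 -17/12; -17/12 275/12]
step 1: x' = [-37/13, 329/39], P' = [25/26 -127/52; -127/52 13051/312]
step 2: x' = [-40969/13387, 169508/13387], P' = [13075/13387 -35943/13387; -35943/13387 611811/13387]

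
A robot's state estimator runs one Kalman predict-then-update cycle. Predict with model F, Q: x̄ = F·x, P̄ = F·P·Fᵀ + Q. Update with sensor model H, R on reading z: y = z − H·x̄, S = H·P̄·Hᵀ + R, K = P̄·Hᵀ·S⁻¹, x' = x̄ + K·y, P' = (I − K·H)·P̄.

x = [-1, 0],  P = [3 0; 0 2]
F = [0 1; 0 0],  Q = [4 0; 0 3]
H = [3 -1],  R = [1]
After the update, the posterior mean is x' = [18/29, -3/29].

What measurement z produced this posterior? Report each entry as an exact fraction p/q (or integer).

x̄ = F·x = [0, 0]
P̄ = F·P·Fᵀ + Q = [6 0; 0 3]
S = H·P̄·Hᵀ + R = [58]
K = P̄·Hᵀ·S⁻¹ = [9/29; -3/58]
x' − x̄ = [18/29, -3/29] = K·y
y = (KᵀK)⁻¹·Kᵀ·(x' − x̄) = [2]
z = y + H·x̄ = [2] + [0] = [2]

z = [2]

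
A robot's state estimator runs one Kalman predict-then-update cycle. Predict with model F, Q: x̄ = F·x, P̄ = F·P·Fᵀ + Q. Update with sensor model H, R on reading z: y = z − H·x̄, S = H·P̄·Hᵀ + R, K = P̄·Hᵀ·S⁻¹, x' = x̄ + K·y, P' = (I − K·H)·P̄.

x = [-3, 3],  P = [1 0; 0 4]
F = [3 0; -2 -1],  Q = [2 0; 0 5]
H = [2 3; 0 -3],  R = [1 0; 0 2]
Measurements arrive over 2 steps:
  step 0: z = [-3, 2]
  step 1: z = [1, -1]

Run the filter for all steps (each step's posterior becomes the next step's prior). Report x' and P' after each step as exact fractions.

step 0: x' = [-1451/1383, -198/461], P' = [2911/4149 -144/461; -144/461 98/461]
step 1: x' = [-222679/836019, 43127/92891], P' = [574951/836019 -85048/278673; -85048/278673 174326/836019]

step 0: x̄ = F·x = [-9, 3]
step 0: P̄ = F·P·Fᵀ + Q = [11 -6; -6 13]
step 0: y = z − H·x̄ = [6, 11]
step 0: S = H·P̄·Hᵀ + R = [90 -81; -81 119]
step 0: K = P̄·Hᵀ·S⁻¹ = [1934/4149 216/461; 6/461 -147/461]
step 0: x' = x̄ + K·y = [-1451/1383, -198/461]
step 0: P' = (I − K·H)·P̄ = [2911/4149 -144/461; -144/461 98/461]
step 1: x̄ = F·x = [-1451/461, 3496/1383]
step 1: P̄ = F·P·Fᵀ + Q = [3833/461 -4526/1383; -4526/1383 28087/4149]
step 1: y = z − H·x̄ = [-133/461, 3035/461]
step 1: S = H·P̄·Hᵀ + R = [25776/461 -19035/461; -19035/461 29009/461]
step 1: K = P̄·Hᵀ·S⁻¹ = [384470/836019 42524/92891; 1410/92891 -87163/278673]
step 1: x' = x̄ + K·y = [-222679/836019, 43127/92891]
step 1: P' = (I − K·H)·P̄ = [574951/836019 -85048/278673; -85048/278673 174326/836019]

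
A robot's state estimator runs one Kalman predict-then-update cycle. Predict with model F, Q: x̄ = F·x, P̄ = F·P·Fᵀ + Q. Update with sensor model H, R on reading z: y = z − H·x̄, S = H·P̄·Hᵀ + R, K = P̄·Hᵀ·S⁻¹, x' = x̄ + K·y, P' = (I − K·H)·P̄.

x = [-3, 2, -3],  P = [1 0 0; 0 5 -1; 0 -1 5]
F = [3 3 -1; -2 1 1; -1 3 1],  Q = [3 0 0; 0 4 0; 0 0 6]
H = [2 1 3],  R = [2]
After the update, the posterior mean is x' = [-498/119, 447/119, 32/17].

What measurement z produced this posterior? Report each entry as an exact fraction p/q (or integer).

x̄ = F·x = [0, 5, 6]
P̄ = F·P·Fᵀ + Q = [68 2 37; 2 16 18; 37 18 51]
S = H·P̄·Hᵀ + R = [1309]
K = P̄·Hᵀ·S⁻¹ = [249/1309; 74/1309; 35/187]
x' − x̄ = [-498/119, -148/119, -70/17] = K·y
y = (KᵀK)⁻¹·Kᵀ·(x' − x̄) = [-22]
z = y + H·x̄ = [-22] + [23] = [1]

z = [1]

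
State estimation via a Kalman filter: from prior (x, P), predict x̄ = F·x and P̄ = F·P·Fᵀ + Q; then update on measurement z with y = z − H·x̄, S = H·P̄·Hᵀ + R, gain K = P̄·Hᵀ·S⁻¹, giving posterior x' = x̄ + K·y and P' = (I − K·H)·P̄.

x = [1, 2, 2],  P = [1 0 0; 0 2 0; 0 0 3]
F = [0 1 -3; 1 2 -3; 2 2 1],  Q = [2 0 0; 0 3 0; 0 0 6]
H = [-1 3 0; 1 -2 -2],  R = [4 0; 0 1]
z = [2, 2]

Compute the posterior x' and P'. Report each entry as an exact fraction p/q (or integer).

x̄ = F·x = [-4, -1, 8]
P̄ = F·P·Fᵀ + Q = [31 31 -5; 31 39 1; -5 1 21]
y = z − H·x̄ = [1, 20]
S = H·P̄·Hᵀ + R = [200 -126; -126 176]
K = P̄·Hᵀ·S⁻¹ = [4133/9662 903/4831; 4481/9662 259/4831; -2383/9662 -2198/4831]
x' = x̄ + K·y = [1605/9662, 5179/9662, -13007/9662]
P' = (I − K·H)·P̄ = [40601/4831 16289/4831 3560/4831; 16289/4831 8417/4831 -402/4831; 3560/4831 -402/4831 3281/4831]

x' = [1605/9662, 5179/9662, -13007/9662]
P' = [40601/4831 16289/4831 3560/4831; 16289/4831 8417/4831 -402/4831; 3560/4831 -402/4831 3281/4831]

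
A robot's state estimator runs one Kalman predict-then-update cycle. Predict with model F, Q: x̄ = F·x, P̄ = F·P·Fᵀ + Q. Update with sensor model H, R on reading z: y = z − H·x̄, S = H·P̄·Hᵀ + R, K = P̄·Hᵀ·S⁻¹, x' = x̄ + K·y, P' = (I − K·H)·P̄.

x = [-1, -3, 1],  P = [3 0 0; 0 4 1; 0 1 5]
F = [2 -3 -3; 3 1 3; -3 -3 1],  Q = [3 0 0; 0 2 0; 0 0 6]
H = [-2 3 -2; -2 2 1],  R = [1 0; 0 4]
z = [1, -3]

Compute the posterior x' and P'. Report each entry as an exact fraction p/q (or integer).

x' = [2141617/456634, 771770/228317, -20872/228317]
P' = [19176843/913268 8066061/456634 2510127/456634; 8066061/456634 3469975/228317 1155213/228317; 2510127/456634 1155213/228317 509959/228317]

x̄ = F·x = [4, -3, 13]
P̄ = F·P·Fᵀ + Q = [114 -51 9; -51 84 -32; 9 -32 68]
y = z − H·x̄ = [44, -2]
S = H·P̄·Hᵀ + R = [2553 1384; 1384 1108]
K = P̄·Hᵀ·S⁻¹ = [543/228317 -267297/913268; 33438/228317 14551/456634; -64406/228317 155129/456634]
x' = x̄ + K·y = [2141617/456634, 771770/228317, -20872/228317]
P' = (I − K·H)·P̄ = [19176843/913268 8066061/456634 2510127/456634; 8066061/456634 3469975/228317 1155213/228317; 2510127/456634 1155213/228317 509959/228317]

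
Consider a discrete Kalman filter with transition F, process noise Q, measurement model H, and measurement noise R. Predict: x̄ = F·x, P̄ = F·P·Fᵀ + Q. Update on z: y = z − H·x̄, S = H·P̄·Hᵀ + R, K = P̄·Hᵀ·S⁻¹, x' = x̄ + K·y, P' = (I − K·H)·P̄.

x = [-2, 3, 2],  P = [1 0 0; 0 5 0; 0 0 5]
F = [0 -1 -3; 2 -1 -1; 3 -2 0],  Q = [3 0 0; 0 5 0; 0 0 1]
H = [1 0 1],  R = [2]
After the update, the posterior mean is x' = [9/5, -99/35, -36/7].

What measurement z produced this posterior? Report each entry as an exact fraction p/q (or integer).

z = [-3]

x̄ = F·x = [-9, -9, -12]
P̄ = F·P·Fᵀ + Q = [53 20 10; 20 19 16; 10 16 30]
S = H·P̄·Hᵀ + R = [105]
K = P̄·Hᵀ·S⁻¹ = [3/5; 12/35; 8/21]
x' − x̄ = [54/5, 216/35, 48/7] = K·y
y = (KᵀK)⁻¹·Kᵀ·(x' − x̄) = [18]
z = y + H·x̄ = [18] + [-21] = [-3]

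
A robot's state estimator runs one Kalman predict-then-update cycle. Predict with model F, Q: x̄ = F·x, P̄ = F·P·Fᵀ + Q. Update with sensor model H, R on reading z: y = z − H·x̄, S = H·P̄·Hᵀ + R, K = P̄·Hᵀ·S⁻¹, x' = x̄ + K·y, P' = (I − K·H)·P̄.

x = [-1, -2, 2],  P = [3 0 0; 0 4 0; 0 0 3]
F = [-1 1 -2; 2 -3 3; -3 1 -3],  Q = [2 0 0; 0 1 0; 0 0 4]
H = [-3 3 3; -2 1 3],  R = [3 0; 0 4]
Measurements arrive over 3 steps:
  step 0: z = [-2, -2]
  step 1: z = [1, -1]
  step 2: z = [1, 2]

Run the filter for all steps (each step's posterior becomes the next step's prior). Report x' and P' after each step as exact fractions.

step 0: x̄ = F·x = [-5, 10, -5]
step 0: P̄ = F·P·Fᵀ + Q = [21 -36 31; -36 76 -57; 31 -57 62]
step 0: y = z − H·x̄ = [-32, -7]
step 0: S = H·P̄·Hᵀ + R = [498 87; 87 152]
step 0: K = P̄·Hᵀ·S⁻¹ = [-4387/22709 4752/22709; 9027/22709 -8603/22709; -5895/22709 13384/22709]
step 0: x' = x̄ + K·y = [-6425/22709, -1553/22709, -18593/22709]
step 0: P' = (I − K·H)·P̄ = [63423/22709 15627/22709 43409/22709; 15627/22709 38560/22709 -13906/22709; 43409/22709 -13906/22709 51420/22709]
step 1: x̄ = F·x = [42058/22709, -63970/22709, 73501/22709]
step 1: P̄ = F·P·Fᵀ + Q = [551087/22709 -901928/22709 935052/22709; -901928/22709 1669913/22709 -1605108/22709; 935052/22709 -1605108/22709 1934019/22709]
step 1: y = z − H·x̄ = [120290/22709, -95126/22709]
step 1: S = H·P̄·Hᵀ + R = [7975122/22709 552708/22709; 552708/22709 4127708/22709]
step 1: K = P̄·Hᵀ·S⁻¹ = [-1935511/9206078 13297500/59839507; 256322/657577 -12898209/34194004; -1240893/4603039 143569581/239358028]
step 1: x' = x̄ + K·y = [-1645383/8548501, 14154723/17097002, -12034343/17097002]
step 1: P' = (I − K·H)·P̄ = [244445699/119679014 4470055/17097002 187993671/119679014; 4470055/17097002 50259589/34194004 -27990735/34194004; 187993671/119679014 -27990735/34194004 507396051/239358028]
step 2: x̄ = F·x = [41514175/17097002, -42574365/8548501, 30065025/8548501]
step 2: P̄ = F·P·Fᵀ + Q = [5511537189/239358028 -2290008580/59839507 4488053173/119679014; -2290008580/59839507 4303888415/59839507 -3964501904/59839507; 4488053173/119679014 -3964501904/59839507 8921867341/119679014]
step 2: y = z − H·x̄ = [216695567/17097002, 10990467/8548501]
step 2: S = H·P̄·Hᵀ + R = [83722070307/239358028 1406059275/119679014; 1406059275/119679014 17295781049/119679014]
step 2: K = P̄·Hᵀ·S⁻¹ = [-1699026480141/8044209497633 1706709537865/8044209497633; 3134250455248/8044209497633 -3054308434258/8044209497633; -2174934810910/8044209497633 4762892717823/8044209497633]
step 2: x' = x̄ + K·y = [192564992869/8044209497633, -4264642138223/8044209497633, 6848733932681/8044209497633]
step 2: P' = (I − K·H)·P̄ = [15849088605271/8044209497633 1962585506694/8044209497633 12187476618436/8044209497633; 1962585506694/8044209497633 11791285304735/8044209497633 -6694449342793/8044209497633; 12187476618436/8044209497633 -6694449342793/8044209497633 16706991150319/8044209497633]

step 0: x' = [-6425/22709, -1553/22709, -18593/22709], P' = [63423/22709 15627/22709 43409/22709; 15627/22709 38560/22709 -13906/22709; 43409/22709 -13906/22709 51420/22709]
step 1: x' = [-1645383/8548501, 14154723/17097002, -12034343/17097002], P' = [244445699/119679014 4470055/17097002 187993671/119679014; 4470055/17097002 50259589/34194004 -27990735/34194004; 187993671/119679014 -27990735/34194004 507396051/239358028]
step 2: x' = [192564992869/8044209497633, -4264642138223/8044209497633, 6848733932681/8044209497633], P' = [15849088605271/8044209497633 1962585506694/8044209497633 12187476618436/8044209497633; 1962585506694/8044209497633 11791285304735/8044209497633 -6694449342793/8044209497633; 12187476618436/8044209497633 -6694449342793/8044209497633 16706991150319/8044209497633]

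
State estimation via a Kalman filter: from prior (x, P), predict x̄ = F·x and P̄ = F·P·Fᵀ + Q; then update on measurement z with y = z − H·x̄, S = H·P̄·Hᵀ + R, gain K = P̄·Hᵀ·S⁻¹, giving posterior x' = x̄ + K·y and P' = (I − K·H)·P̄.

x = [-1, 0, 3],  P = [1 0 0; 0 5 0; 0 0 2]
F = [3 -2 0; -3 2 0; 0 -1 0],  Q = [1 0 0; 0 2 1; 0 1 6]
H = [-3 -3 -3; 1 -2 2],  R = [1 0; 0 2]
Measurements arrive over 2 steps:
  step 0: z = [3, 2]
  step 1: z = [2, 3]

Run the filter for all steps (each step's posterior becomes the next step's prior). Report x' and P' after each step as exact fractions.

step 0: x' = [2802/40451, -39650/40451, -2636/40451], P' = [103974/40451 -31690/40451 -72868/40451; -31690/40451 15454/40451 18581/40451; -72868/40451 18581/40451 56973/40451]
step 1: x' = [1079961353/1425542023, -1809738667/1425542023, -199995475/1425542023], P' = [3857976078/1425542023 -1190382548/1425542023 -2690172800/1425542023; -1190382548/1425542023 570007901/1425542023 703992766/1425542023; -2690172800/1425542023 703992766/1425542023 2081860689/1425542023]

step 0: x̄ = F·x = [-3, 3, 0]
step 0: P̄ = F·P·Fᵀ + Q = [30 -29 10; -29 31 -9; 10 -9 11]
step 0: y = z − H·x̄ = [3, 11]
step 0: S = H·P̄·Hᵀ + R = [145 -147; -147 428]
step 0: K = P̄·Hᵀ·S⁻¹ = [1752/40451 10809/40451; -7035/40451 -12718/40451; -8058/40451 1958/40451]
step 0: x' = x̄ + K·y = [2802/40451, -39650/40451, -2636/40451]
step 0: P' = (I − K·H)·P̄ = [103974/40451 -31690/40451 -72868/40451; -31690/40451 15454/40451 18581/40451; -72868/40451 18581/40451 56973/40451]
step 1: x̄ = F·x = [87706/40451, -87706/40451, 39650/40451]
step 1: P̄ = F·P·Fᵀ + Q = [1418313/40451 -1377862/40451 125978/40451; -1377862/40451 1458764/40451 -85527/40451; 125978/40451 -85527/40451 258160/40451]
step 1: y = z − H·x̄ = [199852/40451, -11635/2129]
step 1: S = H·P̄·Hᵀ + R = [4184186/40451 -122037/2129; -122037/2129 792973/2129]
step 1: K = P̄·Hᵀ·S⁻¹ = [67737810/1425542023 429197787/1425542023; -250854357/1425542023 -461206409/1425542023; -287041965/1425542023 32781523/1425542023]
step 1: x' = x̄ + K·y = [1079961353/1425542023, -1809738667/1425542023, -199995475/1425542023]
step 1: P' = (I − K·H)·P̄ = [3857976078/1425542023 -1190382548/1425542023 -2690172800/1425542023; -1190382548/1425542023 570007901/1425542023 703992766/1425542023; -2690172800/1425542023 703992766/1425542023 2081860689/1425542023]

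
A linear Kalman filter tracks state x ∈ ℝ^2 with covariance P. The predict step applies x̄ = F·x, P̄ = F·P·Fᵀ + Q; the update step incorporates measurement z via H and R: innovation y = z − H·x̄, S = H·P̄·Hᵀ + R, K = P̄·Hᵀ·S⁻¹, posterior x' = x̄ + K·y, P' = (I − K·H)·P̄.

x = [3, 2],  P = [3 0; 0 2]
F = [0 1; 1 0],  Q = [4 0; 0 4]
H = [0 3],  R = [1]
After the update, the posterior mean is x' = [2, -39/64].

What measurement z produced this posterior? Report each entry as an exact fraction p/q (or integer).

x̄ = F·x = [2, 3]
P̄ = F·P·Fᵀ + Q = [6 0; 0 7]
S = H·P̄·Hᵀ + R = [64]
K = P̄·Hᵀ·S⁻¹ = [0; 21/64]
x' − x̄ = [0, -231/64] = K·y
y = (KᵀK)⁻¹·Kᵀ·(x' − x̄) = [-11]
z = y + H·x̄ = [-11] + [9] = [-2]

z = [-2]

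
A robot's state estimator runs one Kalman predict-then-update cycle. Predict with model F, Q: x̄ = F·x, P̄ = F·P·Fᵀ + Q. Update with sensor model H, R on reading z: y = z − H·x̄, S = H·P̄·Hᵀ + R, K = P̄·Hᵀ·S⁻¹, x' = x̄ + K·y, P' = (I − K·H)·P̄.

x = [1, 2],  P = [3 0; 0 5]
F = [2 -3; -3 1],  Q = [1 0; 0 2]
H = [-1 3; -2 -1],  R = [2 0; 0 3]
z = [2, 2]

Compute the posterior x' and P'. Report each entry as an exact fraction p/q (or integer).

x' = [-56597/45227, 10359/45227]
P' = [25955/45227 4217/45227; 4217/45227 9917/45227]

x̄ = F·x = [-4, -1]
P̄ = F·P·Fᵀ + Q = [58 -33; -33 34]
y = z − H·x̄ = [1, -7]
S = H·P̄·Hᵀ + R = [564 179; 179 137]
K = P̄·Hᵀ·S⁻¹ = [-6652/45227 -18709/45227; 12767/45227 -6117/45227]
x' = x̄ + K·y = [-56597/45227, 10359/45227]
P' = (I − K·H)·P̄ = [25955/45227 4217/45227; 4217/45227 9917/45227]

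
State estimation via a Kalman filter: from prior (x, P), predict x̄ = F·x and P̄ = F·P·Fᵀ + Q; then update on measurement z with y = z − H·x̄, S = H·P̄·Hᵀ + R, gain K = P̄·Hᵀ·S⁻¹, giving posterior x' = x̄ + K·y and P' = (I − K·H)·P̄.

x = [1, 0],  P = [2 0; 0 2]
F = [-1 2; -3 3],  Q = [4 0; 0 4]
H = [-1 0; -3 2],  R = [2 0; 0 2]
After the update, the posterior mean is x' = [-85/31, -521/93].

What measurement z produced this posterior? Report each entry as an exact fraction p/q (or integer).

x̄ = F·x = [-1, -3]
P̄ = F·P·Fᵀ + Q = [14 18; 18 40]
S = H·P̄·Hᵀ + R = [16 6; 6 72]
K = P̄·Hᵀ·S⁻¹ = [-27/31 -1/93; -121/93 131/279]
x' − x̄ = [-54/31, -242/93] = K·y
y = (KᵀK)⁻¹·Kᵀ·(x' − x̄) = [2, 0]
z = y + H·x̄ = [2, 0] + [1, -3] = [3, -3]

z = [3, -3]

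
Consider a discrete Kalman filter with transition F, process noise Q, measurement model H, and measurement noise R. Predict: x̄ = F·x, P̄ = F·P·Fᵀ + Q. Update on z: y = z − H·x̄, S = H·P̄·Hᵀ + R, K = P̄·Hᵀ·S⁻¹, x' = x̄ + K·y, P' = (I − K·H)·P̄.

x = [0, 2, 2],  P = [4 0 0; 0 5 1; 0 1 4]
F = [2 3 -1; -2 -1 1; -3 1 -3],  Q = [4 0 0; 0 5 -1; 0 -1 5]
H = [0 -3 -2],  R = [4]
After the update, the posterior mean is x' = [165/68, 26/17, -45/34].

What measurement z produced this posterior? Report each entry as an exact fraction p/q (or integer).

x̄ = F·x = [4, 0, -4]
P̄ = F·P·Fᵀ + Q = [63 -31 -7; -31 28 10; -7 10 76]
S = H·P̄·Hᵀ + R = [680]
K = P̄·Hᵀ·S⁻¹ = [107/680; -13/85; -91/340]
x' − x̄ = [-107/68, 26/17, 91/34] = K·y
y = (KᵀK)⁻¹·Kᵀ·(x' − x̄) = [-10]
z = y + H·x̄ = [-10] + [8] = [-2]

z = [-2]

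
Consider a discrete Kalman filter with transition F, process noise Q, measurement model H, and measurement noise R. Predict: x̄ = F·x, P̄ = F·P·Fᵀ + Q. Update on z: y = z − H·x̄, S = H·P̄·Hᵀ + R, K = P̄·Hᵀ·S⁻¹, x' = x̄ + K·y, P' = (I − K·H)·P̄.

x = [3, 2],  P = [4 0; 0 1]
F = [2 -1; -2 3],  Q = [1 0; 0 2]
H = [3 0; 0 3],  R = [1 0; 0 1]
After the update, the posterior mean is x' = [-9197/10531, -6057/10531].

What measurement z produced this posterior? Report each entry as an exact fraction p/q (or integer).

x̄ = F·x = [4, 0]
P̄ = F·P·Fᵀ + Q = [18 -19; -19 27]
S = H·P̄·Hᵀ + R = [163 -171; -171 244]
K = P̄·Hᵀ·S⁻¹ = [3429/10531 -57/10531; -57/10531 3456/10531]
x' − x̄ = [-51321/10531, -6057/10531] = K·y
y = (KᵀK)⁻¹·Kᵀ·(x' − x̄) = [-15, -2]
z = y + H·x̄ = [-15, -2] + [12, 0] = [-3, -2]

z = [-3, -2]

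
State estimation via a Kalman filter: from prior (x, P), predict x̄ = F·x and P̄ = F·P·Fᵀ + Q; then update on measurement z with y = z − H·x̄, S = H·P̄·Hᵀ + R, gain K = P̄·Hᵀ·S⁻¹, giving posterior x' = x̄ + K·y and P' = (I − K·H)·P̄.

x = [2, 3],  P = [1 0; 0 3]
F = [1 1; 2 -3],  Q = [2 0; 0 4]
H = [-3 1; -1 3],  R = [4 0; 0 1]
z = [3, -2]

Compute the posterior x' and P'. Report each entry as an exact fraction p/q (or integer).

x' = [-8752/11891, -925/1081]
P' = [5981/11891 217/1081; 217/1081 203/1081]

x̄ = F·x = [5, -5]
P̄ = F·P·Fᵀ + Q = [6 -7; -7 35]
y = z − H·x̄ = [23, 18]
S = H·P̄·Hᵀ + R = [135 193; 193 364]
K = P̄·Hᵀ·S⁻¹ = [-3889/11891 1180/11891; -112/1081 392/1081]
x' = x̄ + K·y = [-8752/11891, -925/1081]
P' = (I − K·H)·P̄ = [5981/11891 217/1081; 217/1081 203/1081]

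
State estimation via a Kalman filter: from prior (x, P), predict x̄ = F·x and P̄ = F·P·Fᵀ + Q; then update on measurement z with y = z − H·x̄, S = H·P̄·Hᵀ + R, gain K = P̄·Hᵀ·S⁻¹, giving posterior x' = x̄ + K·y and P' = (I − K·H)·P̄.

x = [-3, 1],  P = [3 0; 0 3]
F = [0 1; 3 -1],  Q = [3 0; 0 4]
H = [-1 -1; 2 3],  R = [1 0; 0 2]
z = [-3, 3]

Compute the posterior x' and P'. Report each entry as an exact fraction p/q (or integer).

x̄ = F·x = [1, -10]
P̄ = F·P·Fᵀ + Q = [6 -3; -3 34]
y = z − H·x̄ = [-12, 31]
S = H·P̄·Hᵀ + R = [35 -99; -99 296]
K = P̄·Hᵀ·S⁻¹ = [-591/559 -192/559; 328/559 291/559]
x' = x̄ + K·y = [1699/559, -505/559]
P' = (I − K·H)·P̄ = [2157/559 -1566/559; -1566/559 1238/559]

x' = [1699/559, -505/559]
P' = [2157/559 -1566/559; -1566/559 1238/559]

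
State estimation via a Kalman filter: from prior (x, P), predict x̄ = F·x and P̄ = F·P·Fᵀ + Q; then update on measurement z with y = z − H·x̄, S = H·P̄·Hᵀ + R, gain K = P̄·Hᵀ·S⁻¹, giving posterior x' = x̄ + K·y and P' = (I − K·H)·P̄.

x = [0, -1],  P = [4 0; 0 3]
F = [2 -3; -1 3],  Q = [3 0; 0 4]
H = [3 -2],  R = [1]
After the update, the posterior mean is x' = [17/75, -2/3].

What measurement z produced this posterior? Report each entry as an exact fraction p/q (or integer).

x̄ = F·x = [3, -3]
P̄ = F·P·Fᵀ + Q = [46 -35; -35 35]
S = H·P̄·Hᵀ + R = [975]
K = P̄·Hᵀ·S⁻¹ = [16/75; -7/39]
x' − x̄ = [-208/75, 7/3] = K·y
y = (KᵀK)⁻¹·Kᵀ·(x' − x̄) = [-13]
z = y + H·x̄ = [-13] + [15] = [2]

z = [2]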